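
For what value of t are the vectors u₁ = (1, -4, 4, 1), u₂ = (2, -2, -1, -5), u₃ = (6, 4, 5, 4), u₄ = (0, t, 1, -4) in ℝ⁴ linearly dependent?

t = -32/5

Dependence holds iff the 4×4 matrix [u₁ u₂ u₃ u₄] is singular.
Cofactor expansion gives det = -115*t - 736.
This vanishes exactly when t = -32/5.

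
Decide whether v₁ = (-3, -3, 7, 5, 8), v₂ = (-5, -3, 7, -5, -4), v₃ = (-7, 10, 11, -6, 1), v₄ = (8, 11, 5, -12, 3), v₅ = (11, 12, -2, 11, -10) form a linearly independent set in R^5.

The matrix [v₁|v₂|v₃|v₄|v₅] has determinant -435460.
A nonzero determinant means the columns are linearly independent.

linearly independent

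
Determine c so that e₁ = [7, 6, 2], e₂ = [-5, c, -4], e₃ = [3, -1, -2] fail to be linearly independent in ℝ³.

c = -15/2

The set is linearly dependent precisely when det[e₁; e₂; e₃] = 0.
The determinant works out to -20*c - 150.
This vanishes exactly when c = -15/2.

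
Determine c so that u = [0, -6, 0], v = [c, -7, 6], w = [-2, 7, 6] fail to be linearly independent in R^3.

The set is linearly dependent precisely when det[u; v; w] = 0.
The determinant works out to 36*c + 72.
Setting this to zero gives c = -2.

c = -2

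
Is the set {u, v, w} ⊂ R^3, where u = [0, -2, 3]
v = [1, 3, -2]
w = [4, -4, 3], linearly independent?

linearly independent

Place the vectors as rows of a 3×3 matrix and reduce to echelon form.
The reduction yields 3 nonzero rows, so the rank is 3.
Since rank = 3 (the number of vectors), the set is linearly independent.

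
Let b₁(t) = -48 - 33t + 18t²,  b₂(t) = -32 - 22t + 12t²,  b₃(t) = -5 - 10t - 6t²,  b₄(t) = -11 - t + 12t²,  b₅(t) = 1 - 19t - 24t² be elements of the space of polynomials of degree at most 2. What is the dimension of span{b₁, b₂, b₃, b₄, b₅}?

2

Use coordinates relative to {1, t, t²}.
Row-reduce the 5×3 matrix with these as rows.
The echelon form has 2 nonzero rows, so the rank is 2.
(With 5 elements in a 3-dimensional space the rank is at most 3.)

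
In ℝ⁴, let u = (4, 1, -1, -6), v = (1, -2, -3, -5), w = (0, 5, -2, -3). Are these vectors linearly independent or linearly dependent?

linearly independent

Row-reduce the matrix whose columns are u, v, w.
The reduction yields 3 nonzero rows, so the rank is 3.
Since rank = 3 (the number of vectors), the set is linearly independent.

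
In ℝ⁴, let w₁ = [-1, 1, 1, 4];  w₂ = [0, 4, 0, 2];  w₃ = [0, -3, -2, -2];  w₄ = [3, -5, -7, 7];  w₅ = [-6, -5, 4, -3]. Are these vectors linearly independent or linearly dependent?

There are 5 vectors in a 4-dimensional space, so they cannot be linearly independent.

linearly dependent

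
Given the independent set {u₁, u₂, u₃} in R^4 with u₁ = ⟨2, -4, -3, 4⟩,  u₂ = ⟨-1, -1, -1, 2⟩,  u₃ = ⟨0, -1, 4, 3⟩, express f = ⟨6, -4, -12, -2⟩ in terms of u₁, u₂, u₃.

Write f = c₁u₁ + … + c₃u₃ and equate components.
The system has the unique solution (c₁, c₂, c₃) = (2, -2, -2).

f = 2u₁ - 2u₂ - 2u₃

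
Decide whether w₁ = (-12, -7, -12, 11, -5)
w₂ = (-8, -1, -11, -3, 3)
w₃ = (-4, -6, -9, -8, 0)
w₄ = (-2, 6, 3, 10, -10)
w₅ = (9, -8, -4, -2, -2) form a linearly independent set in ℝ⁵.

The matrix [w₁|w₂|w₃|w₄|w₅] has determinant 133180.
A nonzero determinant means the columns are linearly independent.

linearly independent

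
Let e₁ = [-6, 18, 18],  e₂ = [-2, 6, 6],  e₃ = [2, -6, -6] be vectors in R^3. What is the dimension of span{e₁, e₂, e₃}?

dim = 1

Put the 3×3 matrix [e₁|e₂|e₃] into echelon form.
Reduction leaves 1 leading entry, giving rank 1.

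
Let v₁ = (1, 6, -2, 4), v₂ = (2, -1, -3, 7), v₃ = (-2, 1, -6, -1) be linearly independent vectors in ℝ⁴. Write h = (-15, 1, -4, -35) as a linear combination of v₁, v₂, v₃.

h = -v₁ - 4v₂ + 3v₃

Since v₁, v₂, v₃ are independent, the coefficients expressing h are uniquely determined by a linear system.
Row-reducing the augmented matrix gives the unique coefficients (α₁, α₂, α₃) = (-1, -4, 3).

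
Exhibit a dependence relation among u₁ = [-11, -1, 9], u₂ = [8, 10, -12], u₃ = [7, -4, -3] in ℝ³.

Write the vectors as columns of a matrix and find a nonzero vector in its null space.
One solution (up to scaling) is (2, 1, 2).

2u₁ + u₂ + 2u₃ = 0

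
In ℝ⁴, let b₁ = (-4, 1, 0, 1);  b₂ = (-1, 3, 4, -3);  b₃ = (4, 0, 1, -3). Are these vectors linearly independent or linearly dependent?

Row-reduce the matrix whose columns are b₁, b₂, b₃.
The reduction yields 3 nonzero rows, so the rank is 3.
Since rank = 3 (the number of vectors), the set is linearly independent.

linearly independent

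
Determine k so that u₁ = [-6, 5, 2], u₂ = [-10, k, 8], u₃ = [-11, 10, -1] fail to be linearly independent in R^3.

Place the vectors as rows of a 3×3 matrix; dependence ⇔ determinant zero.
Cofactor expansion gives det = 28*k - 210.
Solving 28*k - 210 = 0 yields k = 15/2.

k = 15/2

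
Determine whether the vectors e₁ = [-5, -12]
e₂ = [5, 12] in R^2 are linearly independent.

The matrix [e₁|e₂] has determinant 0.
A zero determinant means the columns are linearly dependent.

linearly dependent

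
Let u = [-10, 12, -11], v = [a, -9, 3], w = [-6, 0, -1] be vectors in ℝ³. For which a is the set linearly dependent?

Dependence holds iff the 3×3 matrix [u v w] is singular.
Cofactor expansion gives det = 12*a + 288.
This vanishes exactly when a = -24.

a = -24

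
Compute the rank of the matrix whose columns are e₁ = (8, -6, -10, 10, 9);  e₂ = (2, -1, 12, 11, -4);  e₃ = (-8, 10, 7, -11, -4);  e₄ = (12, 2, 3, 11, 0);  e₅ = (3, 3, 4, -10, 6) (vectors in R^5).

Row-reduce the 5×5 matrix with these as rows.
The echelon form has 5 nonzero rows, so the rank is 5.

5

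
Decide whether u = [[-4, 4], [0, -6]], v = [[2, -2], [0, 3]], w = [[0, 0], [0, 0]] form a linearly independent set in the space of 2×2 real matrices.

linearly dependent

Take coordinates with respect to the standard basis {E₁₁, E₁₂, E₂₁, E₂₂}.
One of the vectors is the zero vector, so the set is linearly dependent.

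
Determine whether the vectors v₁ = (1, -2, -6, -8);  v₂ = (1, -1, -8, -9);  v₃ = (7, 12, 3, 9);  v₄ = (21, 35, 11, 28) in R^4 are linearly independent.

The matrix [v₁|v₂|v₃|v₄] has determinant 0.
A zero determinant means the columns are linearly dependent.

linearly dependent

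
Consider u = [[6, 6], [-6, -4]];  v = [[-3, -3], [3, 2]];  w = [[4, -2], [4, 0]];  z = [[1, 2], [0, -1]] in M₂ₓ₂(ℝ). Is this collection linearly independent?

Take coordinates with respect to the standard basis {E₁₁, E₁₂, E₂₁, E₂₂}.
Form the 4×4 matrix with these as columns; its determinant is 0.
A zero determinant means the columns are linearly dependent.
Indeed u + 2v = 0.

linearly dependent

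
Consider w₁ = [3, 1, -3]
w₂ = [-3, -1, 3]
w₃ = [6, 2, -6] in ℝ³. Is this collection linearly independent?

Form the 3×3 matrix with these as columns; its determinant is 0.
A zero determinant means the columns are linearly dependent.

linearly dependent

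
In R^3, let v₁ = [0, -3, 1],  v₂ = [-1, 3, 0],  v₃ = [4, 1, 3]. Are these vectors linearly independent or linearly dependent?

linearly independent

Form the 3×3 matrix with these as columns; its determinant is -22.
A nonzero determinant means the columns are linearly independent.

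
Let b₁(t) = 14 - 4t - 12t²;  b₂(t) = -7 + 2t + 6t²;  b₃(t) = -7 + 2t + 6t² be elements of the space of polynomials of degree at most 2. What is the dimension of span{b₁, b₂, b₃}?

Represent each element by its coordinate vector in ℝ³.
Apply Gaussian elimination to the matrix whose rows are b₁, b₂, b₃.
The echelon form has 1 nonzero row, so the rank is 1.

1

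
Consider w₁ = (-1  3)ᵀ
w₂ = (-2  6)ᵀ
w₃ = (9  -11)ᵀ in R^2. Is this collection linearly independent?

There are 3 vectors in a 2-dimensional space, so they cannot be linearly independent.

linearly dependent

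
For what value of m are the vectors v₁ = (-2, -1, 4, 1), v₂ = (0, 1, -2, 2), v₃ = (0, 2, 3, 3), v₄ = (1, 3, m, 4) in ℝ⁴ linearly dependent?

m = -7/2

Place the vectors as rows of a 4×4 matrix; dependence ⇔ determinant zero.
The determinant works out to -2*m - 7.
This vanishes exactly when m = -7/2.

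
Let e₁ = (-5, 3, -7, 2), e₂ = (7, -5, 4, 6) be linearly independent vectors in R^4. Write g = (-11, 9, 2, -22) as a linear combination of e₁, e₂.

g = -2e₁ - 3e₂

Since e₁, e₂ are independent, the coefficients expressing g are uniquely determined by a linear system.
Row-reducing the augmented matrix gives the unique coefficients (a₁, a₂) = (-2, -3).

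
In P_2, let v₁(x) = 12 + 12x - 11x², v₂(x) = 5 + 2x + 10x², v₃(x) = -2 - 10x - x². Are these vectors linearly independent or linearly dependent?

Write each element as a coordinate vector in ℝ³ using {1, x, x²}.
Place the vectors as rows of a 3×3 matrix and reduce to echelon form.
The reduction yields 3 nonzero rows, so the rank is 3.
Since rank = 3 (the number of vectors), the set is linearly independent.

linearly independent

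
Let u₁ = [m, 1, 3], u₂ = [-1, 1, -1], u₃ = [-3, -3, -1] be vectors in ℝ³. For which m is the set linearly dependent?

The set is linearly dependent precisely when det[u₁; u₂; u₃] = 0.
Expanding, det = 20 - 4*m.
Setting this to zero gives m = 5.

m = 5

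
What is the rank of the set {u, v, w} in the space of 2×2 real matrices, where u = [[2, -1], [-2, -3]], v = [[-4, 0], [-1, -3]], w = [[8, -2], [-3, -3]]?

Pass to coordinate vectors with respect to the basis {E₁₁, E₁₂, E₂₁, E₂₂}.
Row-reduce the 3×4 matrix with these as rows.
Reduction leaves 2 leading entries, giving rank 2.

rank 2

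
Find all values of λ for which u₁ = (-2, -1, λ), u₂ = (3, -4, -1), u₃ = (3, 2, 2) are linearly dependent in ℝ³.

The vectors are dependent exactly when the determinant of the matrix with rows u₁, u₂, u₃ vanishes.
The determinant works out to 18*λ + 21.
Solving 18*λ + 21 = 0 yields λ = -7/6.

λ = -7/6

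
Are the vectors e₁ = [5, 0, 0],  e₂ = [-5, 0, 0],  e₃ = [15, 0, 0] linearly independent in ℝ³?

linearly dependent

Row-reduce the matrix whose columns are e₁, e₂, e₃.
The reduction yields 1 nonzero row, so the rank is 1.
Since rank 1 < 3, the set is linearly dependent.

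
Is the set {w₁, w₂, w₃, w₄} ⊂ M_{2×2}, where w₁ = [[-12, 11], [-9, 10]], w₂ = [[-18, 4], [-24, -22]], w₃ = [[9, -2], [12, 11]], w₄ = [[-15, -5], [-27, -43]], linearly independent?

linearly dependent

Take coordinates with respect to the standard basis {E₁₁, E₁₂, E₂₁, E₂₂}.
Row-reduce the matrix whose columns are w₁, w₂, w₃, w₄.
The reduction yields 2 nonzero rows, so the rank is 2.
Since rank 2 < 4, the set is linearly dependent.
Indeed w₂ + 2w₃ = 0.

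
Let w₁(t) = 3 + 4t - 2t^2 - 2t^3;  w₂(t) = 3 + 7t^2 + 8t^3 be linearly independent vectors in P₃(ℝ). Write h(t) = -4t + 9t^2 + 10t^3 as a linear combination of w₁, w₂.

h = -w₁ + w₂

Take coordinate vectors relative to {1, t, …, t^3}.
Since w₁, w₂ are independent, the coefficients expressing h are uniquely determined by a linear system.
Row-reducing the augmented matrix gives the unique coefficients (α₁, α₂) = (-1, 1).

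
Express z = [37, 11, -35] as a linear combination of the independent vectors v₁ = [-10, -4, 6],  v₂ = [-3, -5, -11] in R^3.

z = -4v₁ + v₂

Since v₁, v₂ are independent, the coefficients expressing z are uniquely determined by a linear system.
Back-substitution yields (α₁, α₂) = (-4, 1).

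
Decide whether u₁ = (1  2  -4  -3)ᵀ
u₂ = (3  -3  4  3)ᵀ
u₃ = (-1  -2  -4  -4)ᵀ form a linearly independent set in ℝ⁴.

Row-reduce the matrix whose columns are u₁, u₂, u₃.
The reduction yields 3 nonzero rows, so the rank is 3.
Since rank = 3 (the number of vectors), the set is linearly independent.

linearly independent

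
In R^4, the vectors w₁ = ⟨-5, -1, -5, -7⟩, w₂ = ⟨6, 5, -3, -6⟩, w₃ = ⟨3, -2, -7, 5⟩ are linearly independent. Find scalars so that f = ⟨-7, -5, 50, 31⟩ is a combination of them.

Solve the system with w₁, w₂, w₃ as columns and f as the right-hand side.
The system has the unique solution (c₁, c₂, c₃) = (-4, -3, -3).

f = -4w₁ - 3w₂ - 3w₃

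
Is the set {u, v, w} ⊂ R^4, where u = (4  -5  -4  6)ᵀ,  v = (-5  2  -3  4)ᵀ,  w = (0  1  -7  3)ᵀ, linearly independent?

Place the vectors as rows of a 3×4 matrix and reduce to echelon form.
The reduction yields 3 nonzero rows, so the rank is 3.
Since rank = 3 (the number of vectors), the set is linearly independent.

linearly independent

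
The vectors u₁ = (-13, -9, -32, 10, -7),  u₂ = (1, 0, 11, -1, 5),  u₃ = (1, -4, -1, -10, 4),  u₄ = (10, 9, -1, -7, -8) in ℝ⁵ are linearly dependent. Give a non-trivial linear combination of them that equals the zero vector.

u₁ + 3u₂ + u₄ = 0

Solve the homogeneous system with u₁, u₂, u₃, u₄ as columns by row-reducing the coefficient matrix.
The free variable yields coefficients (1, 3, 0, 1) (any nonzero multiple also works).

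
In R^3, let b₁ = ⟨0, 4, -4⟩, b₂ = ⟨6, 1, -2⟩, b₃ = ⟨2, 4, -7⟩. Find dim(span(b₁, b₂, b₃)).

3

Apply Gaussian elimination to the matrix whose rows are b₁, b₂, b₃.
Exactly 3 pivots survive; hence the rank is 3.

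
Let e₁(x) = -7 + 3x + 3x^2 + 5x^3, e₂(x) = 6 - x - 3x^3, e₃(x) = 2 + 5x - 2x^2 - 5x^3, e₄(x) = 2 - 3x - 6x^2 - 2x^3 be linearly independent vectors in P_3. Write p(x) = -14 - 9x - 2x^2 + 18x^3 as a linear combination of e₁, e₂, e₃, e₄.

Take coordinate vectors relative to {1, x, …, x^3}.
Set up the augmented matrix [e₁ | e₂ | e₃ | e₄ | p] and row-reduce.
Back-substitution yields (α₁, …, α₄) = (4, 2, -2, 3).

p = 4e₁ + 2e₂ - 2e₃ + 3e₄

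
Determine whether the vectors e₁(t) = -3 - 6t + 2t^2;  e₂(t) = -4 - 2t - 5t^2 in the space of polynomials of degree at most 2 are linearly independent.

linearly independent

Write each element as a coordinate vector in ℝ³ using {1, t, t^2}.
Row-reduce the matrix whose columns are e₁, e₂.
The reduction yields 2 nonzero rows, so the rank is 2.
Since rank = 2 (the number of vectors), the set is linearly independent.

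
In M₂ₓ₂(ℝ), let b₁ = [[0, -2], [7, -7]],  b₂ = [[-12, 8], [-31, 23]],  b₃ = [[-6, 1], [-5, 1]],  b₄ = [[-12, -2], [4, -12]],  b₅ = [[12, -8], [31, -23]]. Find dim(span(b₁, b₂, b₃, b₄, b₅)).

Use coordinates relative to {E₁₁, E₁₂, E₂₁, E₂₂}.
Row-reduce the 5×4 matrix with these as rows.
There are 2 pivot columns, so rank = 2.
(With 5 elements in a 4-dimensional space the rank is at most 4.)

dim = 2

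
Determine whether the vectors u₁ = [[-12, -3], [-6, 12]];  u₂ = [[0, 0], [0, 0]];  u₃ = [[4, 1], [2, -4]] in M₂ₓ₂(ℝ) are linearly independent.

Take coordinates with respect to the standard basis {E₁₁, E₁₂, E₂₁, E₂₂}.
One of the vectors is the zero vector, so the set is linearly dependent.

linearly dependent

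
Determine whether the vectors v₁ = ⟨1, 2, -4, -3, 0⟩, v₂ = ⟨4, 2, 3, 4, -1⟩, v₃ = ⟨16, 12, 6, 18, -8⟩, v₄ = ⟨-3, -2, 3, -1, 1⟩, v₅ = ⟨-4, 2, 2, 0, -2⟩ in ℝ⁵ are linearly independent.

linearly dependent

The matrix [v₁|v₂|v₃|v₄|v₅] has determinant 0.
A zero determinant means the columns are linearly dependent.
Indeed v₁ - 3v₂ + v₃ + 3v₄ - v₅ = 0.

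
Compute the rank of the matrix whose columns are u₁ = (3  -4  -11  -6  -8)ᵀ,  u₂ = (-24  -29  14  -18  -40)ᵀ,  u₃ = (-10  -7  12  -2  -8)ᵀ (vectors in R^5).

Apply Gaussian elimination to the matrix whose rows are u₁, u₂, u₃.
The echelon form has 2 nonzero rows, so the rank is 2.

rank 2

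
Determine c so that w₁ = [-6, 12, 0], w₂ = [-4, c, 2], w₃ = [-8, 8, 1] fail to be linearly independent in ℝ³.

The vectors are dependent exactly when the determinant of the matrix with rows w₁, w₂, w₃ vanishes.
Expanding, det = -6*c - 48.
Solving -6*c - 48 = 0 yields c = -8.

c = -8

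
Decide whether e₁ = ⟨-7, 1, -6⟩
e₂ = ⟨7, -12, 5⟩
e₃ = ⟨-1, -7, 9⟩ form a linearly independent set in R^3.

Place the vectors as rows of a 3×3 matrix and reduce to echelon form.
The reduction yields 3 nonzero rows, so the rank is 3.
Since rank = 3 (the number of vectors), the set is linearly independent.

linearly independent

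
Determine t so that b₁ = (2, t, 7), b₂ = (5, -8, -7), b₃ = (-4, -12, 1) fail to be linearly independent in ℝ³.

The vectors are dependent exactly when the determinant of the matrix with rows b₁, b₂, b₃ vanishes.
The determinant works out to 23*t - 828.
Solving 23*t - 828 = 0 yields t = 36.

t = 36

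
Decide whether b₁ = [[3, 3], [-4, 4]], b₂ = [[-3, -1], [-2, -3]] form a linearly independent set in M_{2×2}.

linearly independent

Take coordinates with respect to the standard basis {E₁₁, E₁₂, E₂₁, E₂₂}.
Row-reduce the matrix whose columns are b₁, b₂.
The reduction yields 2 nonzero rows, so the rank is 2.
Since rank = 2 (the number of vectors), the set is linearly independent.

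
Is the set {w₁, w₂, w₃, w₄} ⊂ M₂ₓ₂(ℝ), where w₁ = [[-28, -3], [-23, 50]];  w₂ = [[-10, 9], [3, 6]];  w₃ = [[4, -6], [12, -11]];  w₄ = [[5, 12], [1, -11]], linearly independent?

Write each element as a coordinate vector in ℝ⁴ using {E₁₁, E₁₂, E₂₁, E₂₂}.
The matrix [w₁|w₂|w₃|w₄] has determinant 0.
A zero determinant means the columns are linearly dependent.

linearly dependent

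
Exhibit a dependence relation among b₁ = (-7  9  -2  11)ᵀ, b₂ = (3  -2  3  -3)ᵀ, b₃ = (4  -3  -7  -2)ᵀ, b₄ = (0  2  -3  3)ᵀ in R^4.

Solve the homogeneous system with b₁, b₂, b₃, b₄ as columns by row-reducing the coefficient matrix.
The free variable yields coefficients (1, 1, 1, -2) (any nonzero multiple also works).

b₁ + b₂ + b₃ - 2b₄ = 0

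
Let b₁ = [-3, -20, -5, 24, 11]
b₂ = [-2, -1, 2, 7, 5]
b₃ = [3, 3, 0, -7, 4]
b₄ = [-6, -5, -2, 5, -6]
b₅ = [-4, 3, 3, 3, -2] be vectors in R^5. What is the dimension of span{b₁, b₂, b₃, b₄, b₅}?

4

Row-reduce the 5×5 matrix with these as rows.
Exactly 4 pivots survive; hence the rank is 4.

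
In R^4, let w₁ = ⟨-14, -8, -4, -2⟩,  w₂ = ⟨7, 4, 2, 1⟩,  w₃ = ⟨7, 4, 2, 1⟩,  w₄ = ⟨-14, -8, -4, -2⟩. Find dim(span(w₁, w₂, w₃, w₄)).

Apply Gaussian elimination to the matrix whose rows are w₁, w₂, w₃, w₄.
There is 1 pivot column, so rank = 1.

1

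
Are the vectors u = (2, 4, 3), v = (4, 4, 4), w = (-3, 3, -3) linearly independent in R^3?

Form the 3×3 matrix with these as columns; its determinant is 24.
A nonzero determinant means the columns are linearly independent.

linearly independent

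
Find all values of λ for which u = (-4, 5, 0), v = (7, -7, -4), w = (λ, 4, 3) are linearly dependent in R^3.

λ = -17/4

Dependence holds iff the 3×3 matrix [u v w] is singular.
The determinant works out to -20*λ - 85.
Setting this to zero gives λ = -17/4.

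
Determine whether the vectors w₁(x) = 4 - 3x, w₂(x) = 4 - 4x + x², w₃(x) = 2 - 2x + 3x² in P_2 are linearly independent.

linearly independent

Write each element as a coordinate vector in ℝ³ using {1, x, x²}.
Form the 3×3 matrix with these as columns; its determinant is -10.
A nonzero determinant means the columns are linearly independent.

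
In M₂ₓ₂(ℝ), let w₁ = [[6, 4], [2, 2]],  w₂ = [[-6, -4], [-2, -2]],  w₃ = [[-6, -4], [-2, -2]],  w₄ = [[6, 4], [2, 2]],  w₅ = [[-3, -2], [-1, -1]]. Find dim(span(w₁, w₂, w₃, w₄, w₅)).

Use coordinates relative to {E₁₁, E₁₂, E₂₁, E₂₂}.
Put the 4×5 matrix [w₁|w₂|w₃|w₄|w₅] into echelon form.
Exactly 1 pivot survives; hence the rank is 1.
(With 5 elements in a 4-dimensional space the rank is at most 4.)

1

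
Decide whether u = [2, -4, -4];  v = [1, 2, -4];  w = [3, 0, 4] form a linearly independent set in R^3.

linearly independent

Row-reduce the matrix whose columns are u, v, w.
The reduction yields 3 nonzero rows, so the rank is 3.
Since rank = 3 (the number of vectors), the set is linearly independent.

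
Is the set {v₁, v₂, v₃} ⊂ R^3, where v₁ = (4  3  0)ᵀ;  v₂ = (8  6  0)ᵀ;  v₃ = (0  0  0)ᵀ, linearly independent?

One of the vectors is the zero vector, so the set is linearly dependent.

linearly dependent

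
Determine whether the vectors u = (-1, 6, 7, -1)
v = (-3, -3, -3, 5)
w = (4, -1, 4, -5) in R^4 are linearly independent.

linearly independent

Row-reduce the matrix whose columns are u, v, w.
The reduction yields 3 nonzero rows, so the rank is 3.
Since rank = 3 (the number of vectors), the set is linearly independent.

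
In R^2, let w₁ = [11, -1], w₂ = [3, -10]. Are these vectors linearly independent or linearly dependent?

linearly independent

Form the 2×2 matrix with these as columns; its determinant is -107.
A nonzero determinant means the columns are linearly independent.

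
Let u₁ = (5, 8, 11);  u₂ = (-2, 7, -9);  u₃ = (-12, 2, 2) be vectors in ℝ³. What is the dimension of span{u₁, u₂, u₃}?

Apply Gaussian elimination to the matrix whose rows are u₁, u₂, u₃.
There are 3 pivot columns, so rank = 3.

3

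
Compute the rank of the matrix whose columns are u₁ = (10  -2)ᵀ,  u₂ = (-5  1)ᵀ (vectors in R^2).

Put the 2×2 matrix [u₁|u₂] into echelon form.
Reduction leaves 1 leading entry, giving rank 1.

rank 1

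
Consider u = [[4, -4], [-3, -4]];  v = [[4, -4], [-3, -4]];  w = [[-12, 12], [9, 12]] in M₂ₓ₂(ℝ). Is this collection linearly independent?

Write each element as a coordinate vector in ℝ⁴ using {E₁₁, E₁₂, E₂₁, E₂₂}.
One vector is a scalar multiple of another, so the set is dependent.

linearly dependent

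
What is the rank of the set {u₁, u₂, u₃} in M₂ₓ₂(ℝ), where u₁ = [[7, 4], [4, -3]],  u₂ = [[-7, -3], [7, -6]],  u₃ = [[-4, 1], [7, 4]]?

rank 3

Represent each element by its coordinate vector in ℝ⁴.
Row-reduce the 3×4 matrix with these as rows.
Reduction leaves 3 leading entries, giving rank 3.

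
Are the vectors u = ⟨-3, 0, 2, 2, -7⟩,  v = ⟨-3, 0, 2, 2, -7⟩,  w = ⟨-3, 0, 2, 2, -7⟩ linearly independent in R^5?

linearly dependent

Two of the vectors are equal, giving an immediate dependence.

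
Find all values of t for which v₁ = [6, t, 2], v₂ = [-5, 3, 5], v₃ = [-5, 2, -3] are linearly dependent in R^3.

Dependence holds iff the 3×3 matrix [v₁ v₂ v₃] is singular.
The determinant works out to -40*t - 104.
This vanishes exactly when t = -13/5.

t = -13/5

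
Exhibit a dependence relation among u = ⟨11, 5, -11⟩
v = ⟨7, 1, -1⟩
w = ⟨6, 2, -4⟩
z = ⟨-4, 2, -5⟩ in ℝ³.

Row-reduce the matrix with u, v, w, z as columns; the null space gives the coefficients.
One solution (up to scaling) is (1, 1, -3, 0).

u + v - 3w = 0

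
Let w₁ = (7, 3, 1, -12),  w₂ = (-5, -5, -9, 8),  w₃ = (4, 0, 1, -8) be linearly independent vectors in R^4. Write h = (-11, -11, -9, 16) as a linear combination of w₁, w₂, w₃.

h = -2w₁ + w₂ + 2w₃

Since w₁, w₂, w₃ are independent, the coefficients expressing h are uniquely determined by a linear system.
Row-reducing the augmented matrix gives the unique coefficients (a₁, a₂, a₃) = (-2, 1, 2).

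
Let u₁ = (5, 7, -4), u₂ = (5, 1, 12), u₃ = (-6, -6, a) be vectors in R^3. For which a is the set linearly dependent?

Dependence holds iff the 3×3 matrix [u₁ u₂ u₃] is singular.
The determinant works out to -30*a - 48.
This vanishes exactly when a = -8/5.

a = -8/5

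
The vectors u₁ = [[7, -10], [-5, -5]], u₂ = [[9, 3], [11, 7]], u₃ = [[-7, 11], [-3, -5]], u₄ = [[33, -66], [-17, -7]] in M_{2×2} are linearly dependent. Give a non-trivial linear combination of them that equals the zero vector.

Write each element as a vector in ℝ⁴ using {E₁₁, E₁₂, E₂₁, E₂₂}.
Row-reduce the matrix with u₁, u₂, u₃, u₄ as columns; the null space gives the coefficients.
The free variable yields coefficients (3, -1, -3, -1) (any nonzero multiple also works).

3u₁ - u₂ - 3u₃ - u₄ = 0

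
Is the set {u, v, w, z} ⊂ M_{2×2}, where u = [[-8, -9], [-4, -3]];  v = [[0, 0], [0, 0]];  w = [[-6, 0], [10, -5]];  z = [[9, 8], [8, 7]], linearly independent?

Take coordinates with respect to the standard basis {E₁₁, E₁₂, E₂₁, E₂₂}.
One of the vectors is the zero vector, so the set is linearly dependent.

linearly dependent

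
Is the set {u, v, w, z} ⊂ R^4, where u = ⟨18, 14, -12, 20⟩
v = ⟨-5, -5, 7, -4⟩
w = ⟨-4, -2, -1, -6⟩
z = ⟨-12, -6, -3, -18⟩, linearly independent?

One vector is a scalar multiple of another, so the set is dependent.

linearly dependent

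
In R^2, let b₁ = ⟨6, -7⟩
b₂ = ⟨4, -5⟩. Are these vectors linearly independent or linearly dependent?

Form the 2×2 matrix with these as columns; its determinant is -2.
A nonzero determinant means the columns are linearly independent.

linearly independent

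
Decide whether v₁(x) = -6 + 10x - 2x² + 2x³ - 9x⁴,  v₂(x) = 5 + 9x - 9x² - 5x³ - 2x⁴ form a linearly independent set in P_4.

linearly independent

Take coordinates with respect to the standard basis {1, x, …, x⁴}.
Row-reduce the matrix whose columns are v₁, v₂.
The reduction yields 2 nonzero rows, so the rank is 2.
Since rank = 2 (the number of vectors), the set is linearly independent.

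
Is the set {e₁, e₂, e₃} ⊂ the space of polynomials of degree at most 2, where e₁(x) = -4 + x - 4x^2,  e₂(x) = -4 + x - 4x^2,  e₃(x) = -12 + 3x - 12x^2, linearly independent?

linearly dependent

Take coordinates with respect to the standard basis {1, x, x^2}.
The matrix [e₁|e₂|e₃] has determinant 0.
A zero determinant means the columns are linearly dependent.
Indeed e₁ - e₂ = 0.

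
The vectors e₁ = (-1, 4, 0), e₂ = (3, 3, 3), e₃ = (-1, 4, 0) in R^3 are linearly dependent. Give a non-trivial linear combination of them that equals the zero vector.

e₁ - e₃ = 0

Set up α₁e₁ + … + α₃e₃ = 0 and solve the homogeneous system.
A generator of the null space is (1, 0, -1).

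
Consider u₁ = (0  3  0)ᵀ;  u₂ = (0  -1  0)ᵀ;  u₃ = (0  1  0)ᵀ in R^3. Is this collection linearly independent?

The matrix [u₁|u₂|u₃] has determinant 0.
A zero determinant means the columns are linearly dependent.

linearly dependent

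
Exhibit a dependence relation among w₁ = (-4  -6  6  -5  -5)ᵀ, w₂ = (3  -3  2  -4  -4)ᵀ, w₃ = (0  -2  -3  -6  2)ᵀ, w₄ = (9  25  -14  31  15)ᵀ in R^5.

3w₁ + w₂ + 2w₃ + w₄ = 0

Row-reduce the matrix with w₁, w₂, w₃, w₄ as columns; the null space gives the coefficients.
One solution (up to scaling) is (3, 1, 2, 1).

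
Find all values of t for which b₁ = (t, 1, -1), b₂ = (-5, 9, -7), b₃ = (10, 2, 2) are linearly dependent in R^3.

Place the vectors as rows of a 3×3 matrix; dependence ⇔ determinant zero.
The determinant works out to 32*t + 40.
Setting this to zero gives t = -5/4.

t = -5/4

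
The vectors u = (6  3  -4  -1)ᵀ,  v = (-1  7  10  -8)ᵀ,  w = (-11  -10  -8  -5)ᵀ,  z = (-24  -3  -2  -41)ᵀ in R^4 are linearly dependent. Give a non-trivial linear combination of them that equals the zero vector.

Solve the homogeneous system with u, v, w, z as columns by row-reducing the coefficient matrix.
A generator of the null space is (2, 3, 3, -1).

2u + 3v + 3w - z = 0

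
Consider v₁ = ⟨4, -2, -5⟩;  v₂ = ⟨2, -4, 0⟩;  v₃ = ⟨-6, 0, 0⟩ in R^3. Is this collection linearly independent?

The matrix [v₁|v₂|v₃] has determinant 120.
A nonzero determinant means the columns are linearly independent.

linearly independent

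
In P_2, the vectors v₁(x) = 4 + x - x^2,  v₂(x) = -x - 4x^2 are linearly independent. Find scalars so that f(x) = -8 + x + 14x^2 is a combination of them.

Work in coordinates with respect to the standard basis {1, x, x^2}.
Write f = α₁v₁ + α₂v₂ and equate components.
Row-reducing the augmented matrix gives the unique coefficients (α₁, α₂) = (-2, -3).

f = -2v₁ - 3v₂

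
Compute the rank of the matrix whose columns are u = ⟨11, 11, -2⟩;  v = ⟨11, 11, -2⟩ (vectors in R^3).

Apply Gaussian elimination to the matrix whose rows are u, v.
There is 1 pivot column, so rank = 1.

rank 1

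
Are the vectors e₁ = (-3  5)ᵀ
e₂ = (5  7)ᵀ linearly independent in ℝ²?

Place the vectors as rows of a 2×2 matrix and reduce to echelon form.
The reduction yields 2 nonzero rows, so the rank is 2.
Since rank = 2 (the number of vectors), the set is linearly independent.

linearly independent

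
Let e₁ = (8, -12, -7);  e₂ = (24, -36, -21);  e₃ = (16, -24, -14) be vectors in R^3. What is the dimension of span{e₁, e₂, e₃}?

Put the 3×3 matrix [e₁|e₂|e₃] into echelon form.
The echelon form has 1 nonzero row, so the rank is 1.

dim = 1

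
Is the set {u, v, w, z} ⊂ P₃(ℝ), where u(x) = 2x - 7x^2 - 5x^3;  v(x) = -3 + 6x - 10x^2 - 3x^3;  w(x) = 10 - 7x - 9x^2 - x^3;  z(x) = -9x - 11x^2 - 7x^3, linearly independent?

linearly independent

Take coordinates with respect to the standard basis {1, x, …, x^3}.
The matrix [u|v|w|z] has determinant 4922.
A nonzero determinant means the columns are linearly independent.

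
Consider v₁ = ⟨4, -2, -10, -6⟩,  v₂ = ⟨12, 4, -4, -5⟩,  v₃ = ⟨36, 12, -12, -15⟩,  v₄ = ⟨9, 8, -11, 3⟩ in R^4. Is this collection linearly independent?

The matrix [v₁|v₂|v₃|v₄] has determinant 0.
A zero determinant means the columns are linearly dependent.
Indeed 3v₂ - v₃ = 0.

linearly dependent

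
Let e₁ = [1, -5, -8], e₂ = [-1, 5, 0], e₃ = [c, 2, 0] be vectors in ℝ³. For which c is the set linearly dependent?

Place the vectors as rows of a 3×3 matrix; dependence ⇔ determinant zero.
Cofactor expansion gives det = 40*c + 16.
This vanishes exactly when c = -2/5.

c = -2/5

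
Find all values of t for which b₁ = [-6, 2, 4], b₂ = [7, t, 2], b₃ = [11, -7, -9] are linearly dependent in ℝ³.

t = 11

Place the vectors as rows of a 3×3 matrix; dependence ⇔ determinant zero.
The determinant works out to 10*t - 110.
This vanishes exactly when t = 11.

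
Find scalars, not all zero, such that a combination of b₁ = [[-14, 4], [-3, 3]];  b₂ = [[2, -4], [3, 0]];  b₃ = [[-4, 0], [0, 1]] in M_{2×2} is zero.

b₁ + b₂ - 3b₃ = 0

Pass to coordinate vectors relative to the basis {E₁₁, E₁₂, E₂₁, E₂₂}.
Solve the homogeneous system with b₁, b₂, b₃ as columns by row-reducing the coefficient matrix.
The free variable yields coefficients (1, 1, -3) (any nonzero multiple also works).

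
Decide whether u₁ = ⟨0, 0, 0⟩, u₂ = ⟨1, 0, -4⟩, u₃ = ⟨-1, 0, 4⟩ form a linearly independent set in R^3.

One of the vectors is the zero vector, so the set is linearly dependent.

linearly dependent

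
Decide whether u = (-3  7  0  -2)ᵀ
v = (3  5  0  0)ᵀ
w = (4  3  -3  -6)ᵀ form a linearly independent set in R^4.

Row-reduce the matrix whose columns are u, v, w.
The reduction yields 3 nonzero rows, so the rank is 3.
Since rank = 3 (the number of vectors), the set is linearly independent.

linearly independent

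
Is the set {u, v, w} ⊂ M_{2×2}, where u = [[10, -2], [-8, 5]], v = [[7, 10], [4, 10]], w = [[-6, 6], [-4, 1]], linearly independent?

linearly independent

Write each element as a coordinate vector in ℝ⁴ using {E₁₁, E₁₂, E₂₁, E₂₂}.
Row-reduce the matrix whose columns are u, v, w.
The reduction yields 3 nonzero rows, so the rank is 3.
Since rank = 3 (the number of vectors), the set is linearly independent.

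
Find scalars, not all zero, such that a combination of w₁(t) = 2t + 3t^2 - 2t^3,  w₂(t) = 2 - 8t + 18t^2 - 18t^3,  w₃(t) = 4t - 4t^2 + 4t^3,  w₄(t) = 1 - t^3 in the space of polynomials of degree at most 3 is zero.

Pass to coordinate vectors relative to the basis {1, t, …, t^3}.
Row-reduce the matrix with w₁, w₂, w₃, w₄ as columns; the null space gives the coefficients.
A generator of the null space is (2, -1, -3, 2).

2w₁ - w₂ - 3w₃ + 2w₄ = 0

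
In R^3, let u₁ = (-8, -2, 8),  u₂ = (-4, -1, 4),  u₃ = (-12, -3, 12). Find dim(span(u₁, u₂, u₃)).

dim = 1

Apply Gaussian elimination to the matrix whose rows are u₁, u₂, u₃.
Exactly 1 pivot survives; hence the rank is 1.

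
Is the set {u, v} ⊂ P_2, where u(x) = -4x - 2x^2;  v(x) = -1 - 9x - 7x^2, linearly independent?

Take coordinates with respect to the standard basis {1, x, x^2}.
Row-reduce the matrix whose columns are u, v.
The reduction yields 2 nonzero rows, so the rank is 2.
Since rank = 2 (the number of vectors), the set is linearly independent.

linearly independent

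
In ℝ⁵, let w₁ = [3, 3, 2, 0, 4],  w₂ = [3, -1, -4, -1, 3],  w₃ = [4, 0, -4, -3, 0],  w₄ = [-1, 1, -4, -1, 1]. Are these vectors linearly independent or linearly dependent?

Row-reduce the matrix whose columns are w₁, w₂, w₃, w₄.
The reduction yields 4 nonzero rows, so the rank is 4.
Since rank = 4 (the number of vectors), the set is linearly independent.

linearly independent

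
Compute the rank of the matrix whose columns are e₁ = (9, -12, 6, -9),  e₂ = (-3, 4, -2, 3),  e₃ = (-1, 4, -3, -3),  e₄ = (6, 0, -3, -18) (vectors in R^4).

Apply Gaussian elimination to the matrix whose rows are e₁, e₂, e₃, e₄.
The echelon form has 2 nonzero rows, so the rank is 2.

rank 2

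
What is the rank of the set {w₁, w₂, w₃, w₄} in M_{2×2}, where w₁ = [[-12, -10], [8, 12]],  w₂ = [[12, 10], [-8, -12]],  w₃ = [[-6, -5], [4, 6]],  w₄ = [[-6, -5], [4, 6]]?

rank 1

Use coordinates relative to {E₁₁, E₁₂, E₂₁, E₂₂}.
Put the 4×4 matrix [w₁|w₂|w₃|w₄] into echelon form.
There is 1 pivot column, so rank = 1.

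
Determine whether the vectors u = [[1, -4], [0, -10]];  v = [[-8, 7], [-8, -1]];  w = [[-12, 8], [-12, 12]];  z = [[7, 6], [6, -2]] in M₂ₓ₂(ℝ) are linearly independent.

Write each element as a coordinate vector in ℝ⁴ using {E₁₁, E₁₂, E₂₁, E₂₂}.
Form the 4×4 matrix with these as columns; its determinant is -1792.
A nonzero determinant means the columns are linearly independent.

linearly independent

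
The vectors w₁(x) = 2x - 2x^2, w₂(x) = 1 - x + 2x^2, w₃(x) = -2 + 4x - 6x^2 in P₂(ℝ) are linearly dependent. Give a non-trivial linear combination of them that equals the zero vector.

Pass to coordinate vectors relative to the basis {1, x, x^2}.
Set up α₁w₁ + … + α₃w₃ = 0 and solve the homogeneous system.
The free variable yields coefficients (1, -2, -1) (any nonzero multiple also works).

w₁ - 2w₂ - w₃ = 0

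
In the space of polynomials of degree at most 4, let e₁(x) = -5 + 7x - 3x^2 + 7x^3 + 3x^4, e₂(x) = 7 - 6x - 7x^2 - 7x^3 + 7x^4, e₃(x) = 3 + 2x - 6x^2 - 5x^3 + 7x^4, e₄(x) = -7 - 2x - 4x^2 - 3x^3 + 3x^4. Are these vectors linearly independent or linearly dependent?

Write each element as a coordinate vector in ℝ⁵ using {1, x, …, x^4}.
Row-reduce the matrix whose columns are e₁, e₂, e₃, e₄.
The reduction yields 4 nonzero rows, so the rank is 4.
Since rank = 4 (the number of vectors), the set is linearly independent.

linearly independent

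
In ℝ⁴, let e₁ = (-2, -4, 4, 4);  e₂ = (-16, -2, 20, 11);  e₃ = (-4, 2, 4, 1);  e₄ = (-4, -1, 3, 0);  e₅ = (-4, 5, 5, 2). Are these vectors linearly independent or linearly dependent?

linearly dependent

There are 5 vectors in a 4-dimensional space, so they cannot be linearly independent.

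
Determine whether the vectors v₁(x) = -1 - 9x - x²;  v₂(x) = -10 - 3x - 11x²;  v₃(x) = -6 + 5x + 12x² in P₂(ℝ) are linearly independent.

linearly independent

Write each element as a coordinate vector in ℝ³ using {1, x, x²}.
Place the vectors as rows of a 3×3 matrix and reduce to echelon form.
The reduction yields 3 nonzero rows, so the rank is 3.
Since rank = 3 (the number of vectors), the set is linearly independent.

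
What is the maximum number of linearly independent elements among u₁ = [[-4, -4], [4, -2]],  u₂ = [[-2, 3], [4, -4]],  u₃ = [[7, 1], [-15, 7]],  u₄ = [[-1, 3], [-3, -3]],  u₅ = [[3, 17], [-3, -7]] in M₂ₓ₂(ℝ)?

3

Represent each element by its coordinate vector in ℝ⁴.
Put the 4×5 matrix [u₁|u₂|u₃|u₄|u₅] into echelon form.
The echelon form has 3 nonzero rows, so the rank is 3.
(With 5 elements in a 4-dimensional space the rank is at most 4.)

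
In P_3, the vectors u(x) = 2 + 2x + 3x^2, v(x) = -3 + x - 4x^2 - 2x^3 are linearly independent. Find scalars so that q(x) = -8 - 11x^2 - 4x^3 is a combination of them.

q = -u + 2v

Take coordinate vectors relative to {1, x, …, x^3}.
Since u, v are independent, the coefficients expressing q are uniquely determined by a linear system.
The system has the unique solution (c₁, c₂) = (-1, 2).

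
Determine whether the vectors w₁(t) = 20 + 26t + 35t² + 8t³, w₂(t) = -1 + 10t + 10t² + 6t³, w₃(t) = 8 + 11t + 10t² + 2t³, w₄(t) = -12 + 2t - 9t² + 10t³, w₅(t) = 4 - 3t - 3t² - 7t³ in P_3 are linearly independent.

Take coordinates with respect to the standard basis {1, t, …, t³}.
There are 5 vectors in a 4-dimensional space, so they cannot be linearly independent.

linearly dependent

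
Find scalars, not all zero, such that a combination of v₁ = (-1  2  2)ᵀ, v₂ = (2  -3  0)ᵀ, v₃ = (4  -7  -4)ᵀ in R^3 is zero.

2v₁ - v₂ + v₃ = 0

Solve the homogeneous system with v₁, v₂, v₃ as columns by row-reducing the coefficient matrix.
One solution (up to scaling) is (2, -1, 1).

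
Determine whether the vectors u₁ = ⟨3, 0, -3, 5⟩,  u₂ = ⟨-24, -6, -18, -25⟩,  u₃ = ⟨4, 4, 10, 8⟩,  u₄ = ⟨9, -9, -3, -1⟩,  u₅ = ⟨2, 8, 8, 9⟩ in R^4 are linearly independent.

There are 5 vectors in a 4-dimensional space, so they cannot be linearly independent.

linearly dependent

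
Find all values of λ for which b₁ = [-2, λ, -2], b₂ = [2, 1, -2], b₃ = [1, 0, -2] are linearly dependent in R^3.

The vectors are dependent exactly when the determinant of the matrix with rows b₁, b₂, b₃ vanishes.
The determinant works out to 2*λ + 6.
Setting this to zero gives λ = -3.

λ = -3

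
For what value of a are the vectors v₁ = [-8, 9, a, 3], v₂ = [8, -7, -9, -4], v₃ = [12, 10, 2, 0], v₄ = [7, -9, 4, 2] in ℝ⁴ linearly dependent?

a = 7

Place the vectors as rows of a 4×4 matrix; dependence ⇔ determinant zero.
Expanding, det = 1040*a - 7280.
Solving 1040*a - 7280 = 0 yields a = 7.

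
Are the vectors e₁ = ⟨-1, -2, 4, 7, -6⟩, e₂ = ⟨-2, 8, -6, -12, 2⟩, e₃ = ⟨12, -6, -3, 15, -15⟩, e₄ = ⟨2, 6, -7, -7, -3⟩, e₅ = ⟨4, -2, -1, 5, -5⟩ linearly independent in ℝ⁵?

One vector is a scalar multiple of another, so the set is dependent.

linearly dependent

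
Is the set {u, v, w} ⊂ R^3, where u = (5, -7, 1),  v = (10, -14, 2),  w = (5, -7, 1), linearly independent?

linearly dependent

Two of the vectors are equal, giving an immediate dependence.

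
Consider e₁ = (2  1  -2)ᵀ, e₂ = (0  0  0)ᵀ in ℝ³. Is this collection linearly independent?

One of the vectors is the zero vector, so the set is linearly dependent.

linearly dependent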